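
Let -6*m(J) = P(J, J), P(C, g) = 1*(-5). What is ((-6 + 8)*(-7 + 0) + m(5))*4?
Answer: -158/3 ≈ -52.667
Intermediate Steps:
P(C, g) = -5
m(J) = ⅚ (m(J) = -⅙*(-5) = ⅚)
((-6 + 8)*(-7 + 0) + m(5))*4 = ((-6 + 8)*(-7 + 0) + ⅚)*4 = (2*(-7) + ⅚)*4 = (-14 + ⅚)*4 = -79/6*4 = -158/3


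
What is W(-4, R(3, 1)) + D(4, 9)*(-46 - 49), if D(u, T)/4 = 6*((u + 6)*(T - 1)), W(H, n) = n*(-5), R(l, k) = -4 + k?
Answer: -182385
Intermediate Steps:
W(H, n) = -5*n
D(u, T) = 24*(-1 + T)*(6 + u) (D(u, T) = 4*(6*((u + 6)*(T - 1))) = 4*(6*((6 + u)*(-1 + T))) = 4*(6*((-1 + T)*(6 + u))) = 4*(6*(-1 + T)*(6 + u)) = 24*(-1 + T)*(6 + u))
W(-4, R(3, 1)) + D(4, 9)*(-46 - 49) = -5*(-4 + 1) + (-144 - 24*4 + 144*9 + 24*9*4)*(-46 - 49) = -5*(-3) + (-144 - 96 + 1296 + 864)*(-95) = 15 + 1920*(-95) = 15 - 182400 = -182385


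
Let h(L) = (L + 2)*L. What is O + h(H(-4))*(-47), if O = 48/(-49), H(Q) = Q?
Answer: -18472/49 ≈ -376.98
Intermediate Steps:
h(L) = L*(2 + L) (h(L) = (2 + L)*L = L*(2 + L))
O = -48/49 (O = 48*(-1/49) = -48/49 ≈ -0.97959)
O + h(H(-4))*(-47) = -48/49 - 4*(2 - 4)*(-47) = -48/49 - 4*(-2)*(-47) = -48/49 + 8*(-47) = -48/49 - 376 = -18472/49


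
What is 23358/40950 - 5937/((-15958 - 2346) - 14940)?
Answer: 169938917/226890300 ≈ 0.74899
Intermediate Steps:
23358/40950 - 5937/((-15958 - 2346) - 14940) = 23358*(1/40950) - 5937/(-18304 - 14940) = 3893/6825 - 5937/(-33244) = 3893/6825 - 5937*(-1/33244) = 3893/6825 + 5937/33244 = 169938917/226890300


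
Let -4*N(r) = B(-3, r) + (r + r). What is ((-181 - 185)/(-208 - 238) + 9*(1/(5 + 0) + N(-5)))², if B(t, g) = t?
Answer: 20204632449/19891600 ≈ 1015.7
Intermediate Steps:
N(r) = ¾ - r/2 (N(r) = -(-3 + (r + r))/4 = -(-3 + 2*r)/4 = ¾ - r/2)
((-181 - 185)/(-208 - 238) + 9*(1/(5 + 0) + N(-5)))² = ((-181 - 185)/(-208 - 238) + 9*(1/(5 + 0) + (¾ - ½*(-5))))² = (-366/(-446) + 9*(1/5 + (¾ + 5/2)))² = (-366*(-1/446) + 9*(⅕ + 13/4))² = (183/223 + 9*(69/20))² = (183/223 + 621/20)² = (142143/4460)² = 20204632449/19891600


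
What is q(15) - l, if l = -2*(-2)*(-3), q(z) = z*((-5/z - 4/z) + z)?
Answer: 228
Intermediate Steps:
q(z) = z*(z - 9/z) (q(z) = z*(-9/z + z) = z*(z - 9/z))
l = -12 (l = -1*(-4)*(-3) = 4*(-3) = -12)
q(15) - l = (-9 + 15²) - 1*(-12) = (-9 + 225) + 12 = 216 + 12 = 228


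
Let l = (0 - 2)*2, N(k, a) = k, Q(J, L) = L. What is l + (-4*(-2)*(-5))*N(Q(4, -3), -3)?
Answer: 116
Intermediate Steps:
l = -4 (l = -2*2 = -4)
l + (-4*(-2)*(-5))*N(Q(4, -3), -3) = -4 + (-4*(-2)*(-5))*(-3) = -4 + (8*(-5))*(-3) = -4 - 40*(-3) = -4 + 120 = 116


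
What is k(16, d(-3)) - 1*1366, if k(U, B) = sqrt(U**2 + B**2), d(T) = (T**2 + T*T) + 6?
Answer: -1366 + 8*sqrt(13) ≈ -1337.2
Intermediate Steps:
d(T) = 6 + 2*T**2 (d(T) = (T**2 + T**2) + 6 = 2*T**2 + 6 = 6 + 2*T**2)
k(U, B) = sqrt(B**2 + U**2)
k(16, d(-3)) - 1*1366 = sqrt((6 + 2*(-3)**2)**2 + 16**2) - 1*1366 = sqrt((6 + 2*9)**2 + 256) - 1366 = sqrt((6 + 18)**2 + 256) - 1366 = sqrt(24**2 + 256) - 1366 = sqrt(576 + 256) - 1366 = sqrt(832) - 1366 = 8*sqrt(13) - 1366 = -1366 + 8*sqrt(13)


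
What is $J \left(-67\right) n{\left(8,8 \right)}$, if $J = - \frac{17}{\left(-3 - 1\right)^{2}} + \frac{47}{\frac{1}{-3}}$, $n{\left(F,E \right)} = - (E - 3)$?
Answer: $- \frac{761455}{16} \approx -47591.0$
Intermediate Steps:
$n{\left(F,E \right)} = 3 - E$ ($n{\left(F,E \right)} = - (E - 3) = - (-3 + E) = 3 - E$)
$J = - \frac{2273}{16}$ ($J = - \frac{17}{\left(-4\right)^{2}} + \frac{47}{- \frac{1}{3}} = - \frac{17}{16} + 47 \left(-3\right) = \left(-17\right) \frac{1}{16} - 141 = - \frac{17}{16} - 141 = - \frac{2273}{16} \approx -142.06$)
$J \left(-67\right) n{\left(8,8 \right)} = \left(- \frac{2273}{16}\right) \left(-67\right) \left(3 - 8\right) = \frac{152291 \left(3 - 8\right)}{16} = \frac{152291}{16} \left(-5\right) = - \frac{761455}{16}$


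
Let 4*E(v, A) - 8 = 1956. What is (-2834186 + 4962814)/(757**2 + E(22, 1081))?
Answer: 532157/143385 ≈ 3.7114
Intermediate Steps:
E(v, A) = 491 (E(v, A) = 2 + (1/4)*1956 = 2 + 489 = 491)
(-2834186 + 4962814)/(757**2 + E(22, 1081)) = (-2834186 + 4962814)/(757**2 + 491) = 2128628/(573049 + 491) = 2128628/573540 = 2128628*(1/573540) = 532157/143385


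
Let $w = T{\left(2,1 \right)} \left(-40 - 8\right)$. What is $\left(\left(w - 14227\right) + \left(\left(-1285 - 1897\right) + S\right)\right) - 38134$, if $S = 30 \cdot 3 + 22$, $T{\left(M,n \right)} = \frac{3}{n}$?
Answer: $-55575$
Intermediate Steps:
$w = -144$ ($w = \frac{3}{1} \left(-40 - 8\right) = 3 \cdot 1 \left(-48\right) = 3 \left(-48\right) = -144$)
$S = 112$ ($S = 90 + 22 = 112$)
$\left(\left(w - 14227\right) + \left(\left(-1285 - 1897\right) + S\right)\right) - 38134 = \left(\left(-144 - 14227\right) + \left(\left(-1285 - 1897\right) + 112\right)\right) - 38134 = \left(-14371 + \left(-3182 + 112\right)\right) - 38134 = \left(-14371 - 3070\right) - 38134 = -17441 - 38134 = -55575$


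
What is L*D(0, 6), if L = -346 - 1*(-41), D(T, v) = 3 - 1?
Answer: -610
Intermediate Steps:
D(T, v) = 2
L = -305 (L = -346 + 41 = -305)
L*D(0, 6) = -305*2 = -610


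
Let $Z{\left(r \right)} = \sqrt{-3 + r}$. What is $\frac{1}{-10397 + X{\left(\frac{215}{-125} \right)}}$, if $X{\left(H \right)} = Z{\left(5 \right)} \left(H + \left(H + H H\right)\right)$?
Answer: $- \frac{4061328125}{42225628334423} + \frac{188125 \sqrt{2}}{42225628334423} \approx -9.6175 \cdot 10^{-5}$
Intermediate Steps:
$X{\left(H \right)} = \sqrt{2} \left(H^{2} + 2 H\right)$ ($X{\left(H \right)} = \sqrt{-3 + 5} \left(H + \left(H + H H\right)\right) = \sqrt{2} \left(H + \left(H + H^{2}\right)\right) = \sqrt{2} \left(H^{2} + 2 H\right)$)
$\frac{1}{-10397 + X{\left(\frac{215}{-125} \right)}} = \frac{1}{-10397 + \frac{215}{-125} \sqrt{2} \left(2 + \frac{215}{-125}\right)} = \frac{1}{-10397 + 215 \left(- \frac{1}{125}\right) \sqrt{2} \left(2 + 215 \left(- \frac{1}{125}\right)\right)} = \frac{1}{-10397 - \frac{43 \sqrt{2} \left(2 - \frac{43}{25}\right)}{25}} = \frac{1}{-10397 - \frac{43}{25} \sqrt{2} \cdot \frac{7}{25}} = \frac{1}{-10397 - \frac{301 \sqrt{2}}{625}}$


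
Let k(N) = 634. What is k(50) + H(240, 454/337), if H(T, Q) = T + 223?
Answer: 1097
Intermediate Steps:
H(T, Q) = 223 + T
k(50) + H(240, 454/337) = 634 + (223 + 240) = 634 + 463 = 1097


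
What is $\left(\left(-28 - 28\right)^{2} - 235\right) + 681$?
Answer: $3582$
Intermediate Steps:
$\left(\left(-28 - 28\right)^{2} - 235\right) + 681 = \left(\left(-56\right)^{2} - 235\right) + 681 = \left(3136 - 235\right) + 681 = 2901 + 681 = 3582$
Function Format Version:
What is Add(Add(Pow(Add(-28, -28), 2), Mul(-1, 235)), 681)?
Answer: 3582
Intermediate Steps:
Add(Add(Pow(Add(-28, -28), 2), Mul(-1, 235)), 681) = Add(Add(Pow(-56, 2), -235), 681) = Add(Add(3136, -235), 681) = Add(2901, 681) = 3582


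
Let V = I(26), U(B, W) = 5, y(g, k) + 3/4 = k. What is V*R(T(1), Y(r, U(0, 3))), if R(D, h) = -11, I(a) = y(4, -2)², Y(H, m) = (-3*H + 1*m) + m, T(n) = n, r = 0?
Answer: -1331/16 ≈ -83.188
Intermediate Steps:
y(g, k) = -¾ + k
Y(H, m) = -3*H + 2*m (Y(H, m) = (-3*H + m) + m = (m - 3*H) + m = -3*H + 2*m)
I(a) = 121/16 (I(a) = (-¾ - 2)² = (-11/4)² = 121/16)
V = 121/16 ≈ 7.5625
V*R(T(1), Y(r, U(0, 3))) = (121/16)*(-11) = -1331/16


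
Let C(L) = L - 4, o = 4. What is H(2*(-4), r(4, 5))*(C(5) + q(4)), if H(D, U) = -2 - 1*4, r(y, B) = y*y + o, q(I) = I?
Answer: -30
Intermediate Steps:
C(L) = -4 + L
r(y, B) = 4 + y**2 (r(y, B) = y*y + 4 = y**2 + 4 = 4 + y**2)
H(D, U) = -6 (H(D, U) = -2 - 4 = -6)
H(2*(-4), r(4, 5))*(C(5) + q(4)) = -6*((-4 + 5) + 4) = -6*(1 + 4) = -6*5 = -30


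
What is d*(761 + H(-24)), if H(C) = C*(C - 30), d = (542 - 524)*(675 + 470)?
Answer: 42394770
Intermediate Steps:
d = 20610 (d = 18*1145 = 20610)
H(C) = C*(-30 + C)
d*(761 + H(-24)) = 20610*(761 - 24*(-30 - 24)) = 20610*(761 - 24*(-54)) = 20610*(761 + 1296) = 20610*2057 = 42394770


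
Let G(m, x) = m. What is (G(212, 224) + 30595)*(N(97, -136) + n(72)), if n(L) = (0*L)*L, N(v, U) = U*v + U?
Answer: -410595696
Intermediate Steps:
N(v, U) = U + U*v
n(L) = 0 (n(L) = 0*L = 0)
(G(212, 224) + 30595)*(N(97, -136) + n(72)) = (212 + 30595)*(-136*(1 + 97) + 0) = 30807*(-136*98 + 0) = 30807*(-13328 + 0) = 30807*(-13328) = -410595696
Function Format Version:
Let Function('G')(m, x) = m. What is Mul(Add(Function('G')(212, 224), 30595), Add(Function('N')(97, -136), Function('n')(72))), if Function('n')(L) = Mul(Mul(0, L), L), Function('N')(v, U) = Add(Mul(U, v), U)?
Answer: -410595696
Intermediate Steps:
Function('N')(v, U) = Add(U, Mul(U, v))
Function('n')(L) = 0 (Function('n')(L) = Mul(0, L) = 0)
Mul(Add(Function('G')(212, 224), 30595), Add(Function('N')(97, -136), Function('n')(72))) = Mul(Add(212, 30595), Add(Mul(-136, Add(1, 97)), 0)) = Mul(30807, Add(Mul(-136, 98), 0)) = Mul(30807, Add(-13328, 0)) = Mul(30807, -13328) = -410595696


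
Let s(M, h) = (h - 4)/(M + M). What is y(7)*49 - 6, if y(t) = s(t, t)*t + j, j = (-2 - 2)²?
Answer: 1703/2 ≈ 851.50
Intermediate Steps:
j = 16 (j = (-4)² = 16)
s(M, h) = (-4 + h)/(2*M) (s(M, h) = (-4 + h)/((2*M)) = (-4 + h)*(1/(2*M)) = (-4 + h)/(2*M))
y(t) = 14 + t/2 (y(t) = ((-4 + t)/(2*t))*t + 16 = (-2 + t/2) + 16 = 14 + t/2)
y(7)*49 - 6 = (14 + (½)*7)*49 - 6 = (14 + 7/2)*49 - 6 = (35/2)*49 - 6 = 1715/2 - 6 = 1703/2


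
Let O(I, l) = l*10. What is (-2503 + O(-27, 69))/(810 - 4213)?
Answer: 1813/3403 ≈ 0.53277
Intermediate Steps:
O(I, l) = 10*l
(-2503 + O(-27, 69))/(810 - 4213) = (-2503 + 10*69)/(810 - 4213) = (-2503 + 690)/(-3403) = -1813*(-1/3403) = 1813/3403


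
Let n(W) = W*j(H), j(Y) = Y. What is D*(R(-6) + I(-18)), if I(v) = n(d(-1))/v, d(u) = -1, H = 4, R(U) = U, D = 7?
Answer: -364/9 ≈ -40.444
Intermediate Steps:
n(W) = 4*W (n(W) = W*4 = 4*W)
I(v) = -4/v (I(v) = (4*(-1))/v = -4/v)
D*(R(-6) + I(-18)) = 7*(-6 - 4/(-18)) = 7*(-6 - 4*(-1/18)) = 7*(-6 + 2/9) = 7*(-52/9) = -364/9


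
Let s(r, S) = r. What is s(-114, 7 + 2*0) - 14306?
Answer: -14420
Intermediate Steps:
s(-114, 7 + 2*0) - 14306 = -114 - 14306 = -14420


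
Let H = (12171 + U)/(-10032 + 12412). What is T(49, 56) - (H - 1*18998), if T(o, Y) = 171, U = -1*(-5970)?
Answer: 45604079/2380 ≈ 19161.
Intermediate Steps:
U = 5970
H = 18141/2380 (H = (12171 + 5970)/(-10032 + 12412) = 18141/2380 ≈ 7.6223)
T(49, 56) - (H - 1*18998) = 171 - (18141/2380 - 1*18998) = 171 - (18141/2380 - 18998) = 171 - 1*(-45197099/2380) = 171 + 45197099/2380 = 45604079/2380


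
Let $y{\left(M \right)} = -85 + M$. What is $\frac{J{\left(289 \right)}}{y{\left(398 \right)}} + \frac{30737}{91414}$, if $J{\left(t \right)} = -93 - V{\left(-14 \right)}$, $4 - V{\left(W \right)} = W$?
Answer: $- \frac{526273}{28612582} \approx -0.018393$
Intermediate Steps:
$V{\left(W \right)} = 4 - W$
$J{\left(t \right)} = -111$ ($J{\left(t \right)} = -93 - \left(4 - -14\right) = -93 - \left(4 + 14\right) = -93 - 18 = -111$)
$\frac{J{\left(289 \right)}}{y{\left(398 \right)}} + \frac{30737}{91414} = - \frac{111}{-85 + 398} + \frac{30737}{91414} = - \frac{111}{313} + 30737 \cdot \frac{1}{91414} = \left(-111\right) \frac{1}{313} + \frac{30737}{91414} = - \frac{111}{313} + \frac{30737}{91414} = - \frac{526273}{28612582}$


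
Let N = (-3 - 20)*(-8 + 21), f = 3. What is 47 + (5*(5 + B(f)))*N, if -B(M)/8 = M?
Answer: 28452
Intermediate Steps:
B(M) = -8*M
N = -299 (N = -23*13 = -299)
47 + (5*(5 + B(f)))*N = 47 + (5*(5 - 8*3))*(-299) = 47 + (5*(5 - 24))*(-299) = 47 + (5*(-19))*(-299) = 47 - 95*(-299) = 47 + 28405 = 28452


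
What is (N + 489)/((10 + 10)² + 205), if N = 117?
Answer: 606/605 ≈ 1.0017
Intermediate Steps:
(N + 489)/((10 + 10)² + 205) = (117 + 489)/((10 + 10)² + 205) = 606/(20² + 205) = 606/(400 + 205) = 606/605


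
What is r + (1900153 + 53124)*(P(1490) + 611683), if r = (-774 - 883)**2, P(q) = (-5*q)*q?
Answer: -20487562257660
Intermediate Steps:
P(q) = -5*q**2
r = 2745649 (r = (-1657)**2 = 2745649)
r + (1900153 + 53124)*(P(1490) + 611683) = 2745649 + (1900153 + 53124)*(-5*1490**2 + 611683) = 2745649 + 1953277*(-5*2220100 + 611683) = 2745649 + 1953277*(-11100500 + 611683) = 2745649 + 1953277*(-10488817) = 2745649 - 20487565003309 = -20487562257660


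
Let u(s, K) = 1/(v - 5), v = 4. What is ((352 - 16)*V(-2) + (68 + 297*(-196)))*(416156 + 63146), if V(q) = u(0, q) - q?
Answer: -27707490016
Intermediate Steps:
u(s, K) = -1 (u(s, K) = 1/(4 - 5) = 1/(-1) = -1)
V(q) = -1 - q
((352 - 16)*V(-2) + (68 + 297*(-196)))*(416156 + 63146) = ((352 - 16)*(-1 - 1*(-2)) + (68 + 297*(-196)))*(416156 + 63146) = (336*(-1 + 2) + (68 - 58212))*479302 = (336*1 - 58144)*479302 = (336 - 58144)*479302 = -57808*479302 = -27707490016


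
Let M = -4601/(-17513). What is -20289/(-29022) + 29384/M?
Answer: 4978290787171/44510074 ≈ 1.1185e+5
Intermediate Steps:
M = 4601/17513 (M = -4601*(-1/17513) = 4601/17513 ≈ 0.26272)
-20289/(-29022) + 29384/M = -20289/(-29022) + 29384/(4601/17513) = -20289*(-1/29022) + 29384*(17513/4601) = 6763/9674 + 514601992/4601 = 4978290787171/44510074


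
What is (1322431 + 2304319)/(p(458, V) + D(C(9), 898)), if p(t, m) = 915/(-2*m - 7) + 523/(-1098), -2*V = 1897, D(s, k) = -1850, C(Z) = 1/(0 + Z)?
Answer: -464586675/236984 ≈ -1960.4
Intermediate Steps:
C(Z) = 1/Z
V = -1897/2 (V = -½*1897 = -1897/2 ≈ -948.50)
p(t, m) = -523/1098 + 915/(-7 - 2*m) (p(t, m) = 915/(-7 - 2*m) + 523*(-1/1098) = 915/(-7 - 2*m) - 523/1098 = -523/1098 + 915/(-7 - 2*m))
(1322431 + 2304319)/(p(458, V) + D(C(9), 898)) = (1322431 + 2304319)/((-1008331 - 1046*(-1897/2))/(1098*(7 + 2*(-1897/2))) - 1850) = 3626750/((-1008331 + 992131)/(1098*(7 - 1897)) - 1850) = 3626750/((1/1098)*(-16200)/(-1890) - 1850) = 3626750/((1/1098)*(-1/1890)*(-16200) - 1850) = 3626750/(10/1281 - 1850) = 3626750/(-2369840/1281) = 3626750*(-1281/2369840) = -464586675/236984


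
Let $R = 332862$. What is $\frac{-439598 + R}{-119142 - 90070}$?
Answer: $\frac{26684}{52303} \approx 0.51018$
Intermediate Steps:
$\frac{-439598 + R}{-119142 - 90070} = \frac{-439598 + 332862}{-119142 - 90070} = - \frac{106736}{-209212} = \left(-106736\right) \left(- \frac{1}{209212}\right) = \frac{26684}{52303}$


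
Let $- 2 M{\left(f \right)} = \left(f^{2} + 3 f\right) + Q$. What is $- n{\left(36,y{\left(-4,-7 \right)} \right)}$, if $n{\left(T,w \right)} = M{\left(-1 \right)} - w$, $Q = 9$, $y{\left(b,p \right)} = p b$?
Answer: $\frac{63}{2} \approx 31.5$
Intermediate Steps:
$y{\left(b,p \right)} = b p$
$M{\left(f \right)} = - \frac{9}{2} - \frac{3 f}{2} - \frac{f^{2}}{2}$ ($M{\left(f \right)} = - \frac{\left(f^{2} + 3 f\right) + 9}{2} = - \frac{9 + f^{2} + 3 f}{2} = - \frac{9}{2} - \frac{3 f}{2} - \frac{f^{2}}{2}$)
$n{\left(T,w \right)} = - \frac{7}{2} - w$ ($n{\left(T,w \right)} = \left(- \frac{9}{2} - - \frac{3}{2} - \frac{\left(-1\right)^{2}}{2}\right) - w = \left(- \frac{9}{2} + \frac{3}{2} - \frac{1}{2}\right) - w = - \frac{7}{2} - w$)
$- n{\left(36,y{\left(-4,-7 \right)} \right)} = - (- \frac{7}{2} - \left(-4\right) \left(-7\right)) = - (- \frac{7}{2} - 28) = \left(-1\right) \left(- \frac{63}{2}\right) = \frac{63}{2}$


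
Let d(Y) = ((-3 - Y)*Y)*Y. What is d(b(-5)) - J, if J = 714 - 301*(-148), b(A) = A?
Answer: -45212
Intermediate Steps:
J = 45262 (J = 714 + 44548 = 45262)
d(Y) = Y²*(-3 - Y) (d(Y) = (Y*(-3 - Y))*Y = Y²*(-3 - Y))
d(b(-5)) - J = (-5)²*(-3 - 1*(-5)) - 1*45262 = 25*(-3 + 5) - 45262 = 25*2 - 45262 = 50 - 45262 = -45212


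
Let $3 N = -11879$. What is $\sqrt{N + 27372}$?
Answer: $\frac{\sqrt{210711}}{3} \approx 153.01$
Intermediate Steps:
$N = - \frac{11879}{3}$ ($N = \frac{1}{3} \left(-11879\right) = - \frac{11879}{3} \approx -3959.7$)
$\sqrt{N + 27372} = \sqrt{- \frac{11879}{3} + 27372} = \sqrt{\frac{70237}{3}} = \frac{\sqrt{210711}}{3}$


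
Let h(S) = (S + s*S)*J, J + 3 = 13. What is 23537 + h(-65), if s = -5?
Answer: 26137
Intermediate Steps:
J = 10 (J = -3 + 13 = 10)
h(S) = -40*S (h(S) = (S - 5*S)*10 = -4*S*10 = -40*S)
23537 + h(-65) = 23537 - 40*(-65) = 23537 + 2600 = 26137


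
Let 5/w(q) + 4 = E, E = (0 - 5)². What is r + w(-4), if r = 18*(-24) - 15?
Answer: -9382/21 ≈ -446.76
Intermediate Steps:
E = 25 (E = (-5)² = 25)
w(q) = 5/21 (w(q) = 5/(-4 + 25) = 5/21)
r = -447 (r = -432 - 15 = -447)
r + w(-4) = -447 + 5/21 = -9382/21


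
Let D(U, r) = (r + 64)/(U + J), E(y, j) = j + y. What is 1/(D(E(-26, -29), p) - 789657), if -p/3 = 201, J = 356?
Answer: -43/33955328 ≈ -1.2664e-6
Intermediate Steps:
p = -603 (p = -3*201 = -603)
D(U, r) = (64 + r)/(356 + U) (D(U, r) = (r + 64)/(U + 356) = (64 + r)/(356 + U))
1/(D(E(-26, -29), p) - 789657) = 1/((64 - 603)/(356 + (-29 - 26)) - 789657) = 1/(-539/(356 - 55) - 789657) = 1/(-539/301 - 789657) = 1/((1/301)*(-539) - 789657) = 1/(-77/43 - 789657) = 1/(-33955328/43) = -43/33955328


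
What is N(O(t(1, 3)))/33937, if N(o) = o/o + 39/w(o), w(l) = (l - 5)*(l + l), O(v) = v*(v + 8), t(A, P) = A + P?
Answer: 1389/46697312 ≈ 2.9745e-5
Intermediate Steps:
O(v) = v*(8 + v)
w(l) = 2*l*(-5 + l) (w(l) = (-5 + l)*(2*l) = 2*l*(-5 + l))
N(o) = 1 + 39/(2*o*(-5 + o)) (N(o) = o/o + 39/((2*o*(-5 + o))) = 1 + 39*(1/(2*o*(-5 + o))) = 1 + 39/(2*o*(-5 + o)))
N(O(t(1, 3)))/33937 = ((39/2 + ((1 + 3)*(8 + (1 + 3)))*(-5 + (1 + 3)*(8 + (1 + 3))))/((((1 + 3)*(8 + (1 + 3))))*(-5 + (1 + 3)*(8 + (1 + 3)))))/33937 = ((39/2 + (4*(8 + 4))*(-5 + 4*(8 + 4)))/(((4*(8 + 4)))*(-5 + 4*(8 + 4))))*(1/33937) = ((39/2 + (4*12)*(-5 + 4*12))/(((4*12))*(-5 + 4*12)))*(1/33937) = ((39/2 + 48*(-5 + 48))/(48*(-5 + 48)))*(1/33937) = ((1/48)*(39/2 + 48*43)/43)*(1/33937) = ((1/48)*(1/43)*(39/2 + 2064))*(1/33937) = ((1/48)*(1/43)*(4167/2))*(1/33937) = (1389/1376)*(1/33937) = 1389/46697312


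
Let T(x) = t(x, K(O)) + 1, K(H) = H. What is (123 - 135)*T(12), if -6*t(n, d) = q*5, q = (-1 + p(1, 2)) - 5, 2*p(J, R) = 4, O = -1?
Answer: -52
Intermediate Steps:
p(J, R) = 2 (p(J, R) = (½)*4 = 2)
q = -4 (q = (-1 + 2) - 5 = 1 - 5 = -4)
t(n, d) = 10/3 (t(n, d) = -(-2)*5/3 = -⅙*(-20) = 10/3)
T(x) = 13/3 (T(x) = 10/3 + 1 = 13/3)
(123 - 135)*T(12) = (123 - 135)*(13/3) = -12*13/3 = -52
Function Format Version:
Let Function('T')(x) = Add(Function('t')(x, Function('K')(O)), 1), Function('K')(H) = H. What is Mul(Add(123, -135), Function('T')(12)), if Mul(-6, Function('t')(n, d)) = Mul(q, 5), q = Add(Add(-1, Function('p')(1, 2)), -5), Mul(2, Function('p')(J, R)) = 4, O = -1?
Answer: -52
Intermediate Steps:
Function('p')(J, R) = 2 (Function('p')(J, R) = Mul(Rational(1, 2), 4) = 2)
q = -4 (q = Add(Add(-1, 2), -5) = Add(1, -5) = -4)
Function('t')(n, d) = Rational(10, 3) (Function('t')(n, d) = Mul(Rational(-1, 6), Mul(-4, 5)) = Mul(Rational(-1, 6), -20) = Rational(10, 3))
Function('T')(x) = Rational(13, 3) (Function('T')(x) = Add(Rational(10, 3), 1) = Rational(13, 3))
Mul(Add(123, -135), Function('T')(12)) = Mul(Add(123, -135), Rational(13, 3)) = Mul(-12, Rational(13, 3)) = -52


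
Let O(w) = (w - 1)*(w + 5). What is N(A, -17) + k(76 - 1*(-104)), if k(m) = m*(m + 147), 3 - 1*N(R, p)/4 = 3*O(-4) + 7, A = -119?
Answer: 58904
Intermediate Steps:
O(w) = (-1 + w)*(5 + w)
N(R, p) = 44 (N(R, p) = 12 - 4*(3*(-5 + (-4)² + 4*(-4)) + 7) = 12 - 4*(3*(-5 + 16 - 16) + 7) = 12 - 4*(3*(-5) + 7) = 12 - 4*(-15 + 7) = 12 - 4*(-8) = 12 + 32 = 44)
k(m) = m*(147 + m)
N(A, -17) + k(76 - 1*(-104)) = 44 + (76 - 1*(-104))*(147 + (76 - 1*(-104))) = 44 + (76 + 104)*(147 + (76 + 104)) = 44 + 180*(147 + 180) = 44 + 180*327 = 44 + 58860 = 58904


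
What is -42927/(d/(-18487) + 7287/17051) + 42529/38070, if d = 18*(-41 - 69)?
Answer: -171712699374271903/2137957254810 ≈ -80316.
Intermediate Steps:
d = -1980 (d = 18*(-110) = -1980)
-42927/(d/(-18487) + 7287/17051) + 42529/38070 = -42927/(-1980/(-18487) + 7287/17051) + 42529/38070 = -42927/(-1980*(-1/18487) + 7287*(1/17051)) + 42529*(1/38070) = -42927/(1980/18487 + 7287/17051) + 42529/38070 = -42927/168475749/315221837 + 42529/38070 = -42927*315221837/168475749 + 42529/38070 = -4510509265633/56158583 + 42529/38070 = -171712699374271903/2137957254810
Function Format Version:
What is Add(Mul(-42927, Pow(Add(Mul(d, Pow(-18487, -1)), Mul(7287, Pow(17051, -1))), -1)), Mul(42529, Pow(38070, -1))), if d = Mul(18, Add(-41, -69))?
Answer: Rational(-171712699374271903, 2137957254810) ≈ -80316.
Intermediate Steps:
d = -1980 (d = Mul(18, -110) = -1980)
Add(Mul(-42927, Pow(Add(Mul(d, Pow(-18487, -1)), Mul(7287, Pow(17051, -1))), -1)), Mul(42529, Pow(38070, -1))) = Add(Mul(-42927, Pow(Add(Mul(-1980, Pow(-18487, -1)), Mul(7287, Pow(17051, -1))), -1)), Mul(42529, Pow(38070, -1))) = Add(Mul(-42927, Pow(Add(Mul(-1980, Rational(-1, 18487)), Mul(7287, Rational(1, 17051))), -1)), Mul(42529, Rational(1, 38070))) = Add(Mul(-42927, Pow(Add(Rational(1980, 18487), Rational(7287, 17051)), -1)), Rational(42529, 38070)) = Add(Mul(-42927, Pow(Rational(168475749, 315221837), -1)), Rational(42529, 38070)) = Add(Mul(-42927, Rational(315221837, 168475749)), Rational(42529, 38070)) = Add(Rational(-4510509265633, 56158583), Rational(42529, 38070)) = Rational(-171712699374271903, 2137957254810)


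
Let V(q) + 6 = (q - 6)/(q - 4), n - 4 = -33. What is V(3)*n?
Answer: 87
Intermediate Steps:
n = -29 (n = 4 - 33 = -29)
V(q) = -6 + (-6 + q)/(-4 + q) (V(q) = -6 + (q - 6)/(q - 4) = -6 + (-6 + q)/(-4 + q))
V(3)*n = ((18 - 5*3)/(-4 + 3))*(-29) = ((18 - 15)/(-1))*(-29) = -1*3*(-29) = -3*(-29) = 87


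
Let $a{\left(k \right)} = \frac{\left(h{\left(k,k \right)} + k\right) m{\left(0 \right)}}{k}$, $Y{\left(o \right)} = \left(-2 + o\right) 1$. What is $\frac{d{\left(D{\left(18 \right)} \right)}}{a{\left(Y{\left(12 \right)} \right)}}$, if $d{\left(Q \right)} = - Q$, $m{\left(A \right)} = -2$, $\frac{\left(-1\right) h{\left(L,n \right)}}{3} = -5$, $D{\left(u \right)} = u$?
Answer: $\frac{18}{5} \approx 3.6$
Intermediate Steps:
$h{\left(L,n \right)} = 15$ ($h{\left(L,n \right)} = \left(-3\right) \left(-5\right) = 15$)
$Y{\left(o \right)} = -2 + o$
$a{\left(k \right)} = \frac{-30 - 2 k}{k}$ ($a{\left(k \right)} = \frac{\left(15 + k\right) \left(-2\right)}{k} = \frac{-30 - 2 k}{k}$)
$\frac{d{\left(D{\left(18 \right)} \right)}}{a{\left(Y{\left(12 \right)} \right)}} = \frac{\left(-1\right) 18}{-2 - \frac{30}{-2 + 12}} = - \frac{18}{-2 - \frac{30}{10}} = - \frac{18}{-2 - 3} = - \frac{18}{-5} = \left(-18\right) \left(- \frac{1}{5}\right) = \frac{18}{5}$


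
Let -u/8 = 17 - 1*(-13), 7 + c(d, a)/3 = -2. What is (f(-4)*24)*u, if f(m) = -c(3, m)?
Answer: -155520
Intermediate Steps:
c(d, a) = -27 (c(d, a) = -21 + 3*(-2) = -21 - 6 = -27)
u = -240 (u = -8*(17 - 1*(-13)) = -8*(17 + 13) = -8*30 = -240)
f(m) = 27 (f(m) = -1*(-27) = 27)
(f(-4)*24)*u = (27*24)*(-240) = 648*(-240) = -155520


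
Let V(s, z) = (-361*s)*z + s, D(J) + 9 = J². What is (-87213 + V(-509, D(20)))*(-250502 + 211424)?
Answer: -2804164477686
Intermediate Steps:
D(J) = -9 + J²
V(s, z) = s - 361*s*z (V(s, z) = -361*s*z + s = s - 361*s*z)
(-87213 + V(-509, D(20)))*(-250502 + 211424) = (-87213 - 509*(1 - 361*(-9 + 20²)))*(-250502 + 211424) = (-87213 - 509*(1 - 361*(-9 + 400)))*(-39078) = (-87213 - 509*(1 - 361*391))*(-39078) = (-87213 - 509*(1 - 141151))*(-39078) = (-87213 - 509*(-141150))*(-39078) = (-87213 + 71845350)*(-39078) = 71758137*(-39078) = -2804164477686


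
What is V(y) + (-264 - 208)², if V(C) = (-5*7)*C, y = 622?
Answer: 201014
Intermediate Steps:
V(C) = -35*C
V(y) + (-264 - 208)² = -35*622 + (-264 - 208)² = -21770 + (-472)² = -21770 + 222784 = 201014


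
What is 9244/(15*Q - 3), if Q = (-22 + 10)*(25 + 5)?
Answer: -9244/5403 ≈ -1.7109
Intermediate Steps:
Q = -360 (Q = -12*30 = -360)
9244/(15*Q - 3) = 9244/(15*(-360) - 3) = 9244/(-5400 - 3) = 9244/(-5403) = 9244*(-1/5403) = -9244/5403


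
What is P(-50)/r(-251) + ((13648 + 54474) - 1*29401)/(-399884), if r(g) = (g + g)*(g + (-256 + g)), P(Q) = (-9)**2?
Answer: -1837696179/19020282518 ≈ -0.096618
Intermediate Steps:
P(Q) = 81
r(g) = 2*g*(-256 + 2*g) (r(g) = (2*g)*(-256 + 2*g) = 2*g*(-256 + 2*g))
P(-50)/r(-251) + ((13648 + 54474) - 1*29401)/(-399884) = 81/((4*(-251)*(-128 - 251))) + ((13648 + 54474) - 1*29401)/(-399884) = 81/((4*(-251)*(-379))) + (68122 - 29401)*(-1/399884) = 81/380516 + 38721*(-1/399884) = 81*(1/380516) - 38721/399884 = 81/380516 - 38721/399884 = -1837696179/19020282518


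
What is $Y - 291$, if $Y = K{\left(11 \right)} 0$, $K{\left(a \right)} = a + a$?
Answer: $-291$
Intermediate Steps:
$K{\left(a \right)} = 2 a$
$Y = 0$ ($Y = 2 \cdot 11 \cdot 0 = 22 \cdot 0 = 0$)
$Y - 291 = 0 - 291 = -291$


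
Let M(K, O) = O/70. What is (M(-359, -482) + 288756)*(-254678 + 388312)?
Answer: 1350534469846/35 ≈ 3.8587e+10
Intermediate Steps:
M(K, O) = O/70 (M(K, O) = O*(1/70) = O/70)
(M(-359, -482) + 288756)*(-254678 + 388312) = ((1/70)*(-482) + 288756)*(-254678 + 388312) = (-241/35 + 288756)*133634 = (10106219/35)*133634 = 1350534469846/35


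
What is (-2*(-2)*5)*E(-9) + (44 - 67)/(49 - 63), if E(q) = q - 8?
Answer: -4737/14 ≈ -338.36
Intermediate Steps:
E(q) = -8 + q
(-2*(-2)*5)*E(-9) + (44 - 67)/(49 - 63) = (-2*(-2)*5)*(-8 - 9) + (44 - 67)/(49 - 63) = (4*5)*(-17) - 23/(-14) = 20*(-17) - 23*(-1/14) = -340 + 23/14 = -4737/14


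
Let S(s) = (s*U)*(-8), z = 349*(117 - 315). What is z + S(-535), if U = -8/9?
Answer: -656158/9 ≈ -72907.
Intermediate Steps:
U = -8/9 (U = -8*⅑ = -8/9 ≈ -0.88889)
z = -69102 (z = 349*(-198) = -69102)
S(s) = 64*s/9 (S(s) = (s*(-8/9))*(-8) = -8*s/9*(-8) = 64*s/9)
z + S(-535) = -69102 + (64/9)*(-535) = -69102 - 34240/9 = -656158/9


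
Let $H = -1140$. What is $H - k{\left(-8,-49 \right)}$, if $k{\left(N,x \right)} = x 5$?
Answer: $-895$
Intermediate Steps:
$k{\left(N,x \right)} = 5 x$
$H - k{\left(-8,-49 \right)} = -1140 - 5 \left(-49\right) = -1140 - -245 = -1140 + 245 = -895$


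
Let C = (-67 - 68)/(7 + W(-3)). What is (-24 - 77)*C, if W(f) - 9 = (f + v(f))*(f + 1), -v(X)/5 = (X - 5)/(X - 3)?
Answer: 40905/106 ≈ 385.90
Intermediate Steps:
v(X) = -5*(-5 + X)/(-3 + X) (v(X) = -5*(X - 5)/(X - 3) = -5*(-5 + X)/(-3 + X))
W(f) = 9 + (1 + f)*(f + 5*(5 - f)/(-3 + f)) (W(f) = 9 + (f + 5*(5 - f)/(-3 + f))*(f + 1) = 9 + (f + 5*(5 - f)/(-3 + f))*(1 + f) = 9 + (1 + f)*(f + 5*(5 - f)/(-3 + f)))
C = -405/106 (C = (-67 - 68)/(7 + (-2 + (-3)³ - 7*(-3)² + 26*(-3))/(-3 - 3)) = -135/(7 + (-2 - 27 - 7*9 - 78)/(-6)) = -135/(7 - (-2 - 27 - 63 - 78)/6) = -135/(7 - ⅙*(-170)) = -135/(7 + 85/3) = -135/106/3 = -135*3/106 = -405/106 ≈ -3.8208)
(-24 - 77)*C = (-24 - 77)*(-405/106) = -101*(-405/106) = 40905/106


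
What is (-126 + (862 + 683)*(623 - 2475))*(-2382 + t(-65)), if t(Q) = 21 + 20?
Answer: 6698691906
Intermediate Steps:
t(Q) = 41
(-126 + (862 + 683)*(623 - 2475))*(-2382 + t(-65)) = (-126 + (862 + 683)*(623 - 2475))*(-2382 + 41) = (-126 + 1545*(-1852))*(-2341) = (-126 - 2861340)*(-2341) = -2861466*(-2341) = 6698691906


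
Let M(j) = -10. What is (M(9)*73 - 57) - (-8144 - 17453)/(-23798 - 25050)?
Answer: -38468973/48848 ≈ -787.52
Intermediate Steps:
(M(9)*73 - 57) - (-8144 - 17453)/(-23798 - 25050) = (-10*73 - 57) - (-8144 - 17453)/(-23798 - 25050) = (-730 - 57) - (-25597)/(-48848) = -787 - (-25597)*(-1)/48848 = -787 - 1*25597/48848 = -787 - 25597/48848 = -38468973/48848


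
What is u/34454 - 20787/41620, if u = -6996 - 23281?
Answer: -988162019/716987740 ≈ -1.3782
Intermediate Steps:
u = -30277
u/34454 - 20787/41620 = -30277/34454 - 20787/41620 = -988162019/716987740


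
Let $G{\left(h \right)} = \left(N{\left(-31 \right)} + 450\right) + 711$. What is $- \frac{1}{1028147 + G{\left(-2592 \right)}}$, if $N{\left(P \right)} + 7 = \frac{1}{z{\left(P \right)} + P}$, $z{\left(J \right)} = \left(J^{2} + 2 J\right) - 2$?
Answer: $- \frac{866}{891374667} \approx -9.7153 \cdot 10^{-7}$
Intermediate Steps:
$z{\left(J \right)} = -2 + J^{2} + 2 J$
$N{\left(P \right)} = -7 + \frac{1}{-2 + P^{2} + 3 P}$ ($N{\left(P \right)} = -7 + \frac{1}{\left(-2 + P^{2} + 2 P\right) + P} = -7 + \frac{1}{-2 + P^{2} + 3 P}$)
$G{\left(h \right)} = \frac{999365}{866}$ ($G{\left(h \right)} = \left(\frac{15 - -651 - 7 \left(-31\right)^{2}}{-2 + \left(-31\right)^{2} + 3 \left(-31\right)} + 450\right) + 711 = \left(\frac{15 + 651 - 6727}{-2 + 961 - 93} + 450\right) + 711 = \left(\frac{15 + 651 - 6727}{866} + 450\right) + 711 = \left(\frac{1}{866} \left(-6061\right) + 450\right) + 711 = \left(- \frac{6061}{866} + 450\right) + 711 = \frac{383639}{866} + 711 = \frac{999365}{866}$)
$- \frac{1}{1028147 + G{\left(-2592 \right)}} = - \frac{1}{1028147 + \frac{999365}{866}} = - \frac{1}{\frac{891374667}{866}} = \left(-1\right) \frac{866}{891374667} = - \frac{866}{891374667}$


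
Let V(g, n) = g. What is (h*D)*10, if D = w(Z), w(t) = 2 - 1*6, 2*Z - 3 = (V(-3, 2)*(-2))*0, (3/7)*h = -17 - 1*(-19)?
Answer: -560/3 ≈ -186.67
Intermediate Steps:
h = 14/3 (h = 7*(-17 - 1*(-19))/3 = 7*(-17 + 19)/3 = (7/3)*2 = 14/3 ≈ 4.6667)
Z = 3/2 (Z = 3/2 + (-3*(-2)*0)/2 = 3/2 + (6*0)/2 = 3/2 + (½)*0 = 3/2 + 0 = 3/2 ≈ 1.5000)
w(t) = -4 (w(t) = 2 - 6 = -4)
D = -4
(h*D)*10 = ((14/3)*(-4))*10 = -56/3*10 = -560/3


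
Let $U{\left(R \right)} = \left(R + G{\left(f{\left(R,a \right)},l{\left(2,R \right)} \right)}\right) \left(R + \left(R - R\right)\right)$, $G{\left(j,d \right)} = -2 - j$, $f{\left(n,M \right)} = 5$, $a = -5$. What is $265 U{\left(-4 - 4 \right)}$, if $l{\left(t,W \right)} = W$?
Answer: $31800$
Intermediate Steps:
$U{\left(R \right)} = R \left(-7 + R\right)$ ($U{\left(R \right)} = \left(R - 7\right) \left(R + \left(R - R\right)\right) = \left(R - 7\right) \left(R + 0\right) = \left(R - 7\right) R = \left(-7 + R\right) R = R \left(-7 + R\right)$)
$265 U{\left(-4 - 4 \right)} = 265 \left(-4 - 4\right) \left(-7 - 8\right) = 265 \left(- 8 \left(-7 - 8\right)\right) = 265 \left(\left(-8\right) \left(-15\right)\right) = 265 \cdot 120 = 31800$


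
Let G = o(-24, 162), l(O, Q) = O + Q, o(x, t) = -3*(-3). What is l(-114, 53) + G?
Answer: -52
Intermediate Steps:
o(x, t) = 9
G = 9
l(-114, 53) + G = (-114 + 53) + 9 = -61 + 9 = -52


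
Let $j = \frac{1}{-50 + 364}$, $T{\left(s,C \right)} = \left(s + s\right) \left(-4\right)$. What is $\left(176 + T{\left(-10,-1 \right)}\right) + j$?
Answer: $\frac{80385}{314} \approx 256.0$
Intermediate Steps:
$T{\left(s,C \right)} = - 8 s$ ($T{\left(s,C \right)} = 2 s \left(-4\right) = - 8 s$)
$j = \frac{1}{314} \approx 0.0031847$
$\left(176 + T{\left(-10,-1 \right)}\right) + j = \left(176 - -80\right) + \frac{1}{314} = \left(176 + 80\right) + \frac{1}{314} = 256 + \frac{1}{314} = \frac{80385}{314}$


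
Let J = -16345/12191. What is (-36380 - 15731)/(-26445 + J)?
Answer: 635285201/322407340 ≈ 1.9704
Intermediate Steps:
J = -16345/12191 (J = -16345*1/12191 = -16345/12191 ≈ -1.3407)
(-36380 - 15731)/(-26445 + J) = (-36380 - 15731)/(-26445 - 16345/12191) = -52111/(-322407340/12191) = -52111*(-12191/322407340) = 635285201/322407340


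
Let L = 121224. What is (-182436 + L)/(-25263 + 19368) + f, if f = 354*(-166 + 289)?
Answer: 85580434/1965 ≈ 43552.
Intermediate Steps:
f = 43542 (f = 354*123 = 43542)
(-182436 + L)/(-25263 + 19368) + f = (-182436 + 121224)/(-25263 + 19368) + 43542 = -61212/(-5895) + 43542 = -61212*(-1/5895) + 43542 = 20404/1965 + 43542 = 85580434/1965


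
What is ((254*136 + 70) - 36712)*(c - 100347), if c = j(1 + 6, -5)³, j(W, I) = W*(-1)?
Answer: 211247620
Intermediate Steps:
j(W, I) = -W
c = -343 (c = (-(1 + 6))³ = (-1*7)³ = (-7)³ = -343)
((254*136 + 70) - 36712)*(c - 100347) = ((254*136 + 70) - 36712)*(-343 - 100347) = ((34544 + 70) - 36712)*(-100690) = (34614 - 36712)*(-100690) = -2098*(-100690) = 211247620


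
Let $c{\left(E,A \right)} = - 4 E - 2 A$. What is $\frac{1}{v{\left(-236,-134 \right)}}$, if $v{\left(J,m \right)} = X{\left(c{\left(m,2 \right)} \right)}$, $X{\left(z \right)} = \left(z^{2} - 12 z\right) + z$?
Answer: $\frac{1}{277172} \approx 3.6079 \cdot 10^{-6}$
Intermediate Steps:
$X{\left(z \right)} = z^{2} - 11 z$
$v{\left(J,m \right)} = \left(-15 - 4 m\right) \left(-4 - 4 m\right)$ ($v{\left(J,m \right)} = \left(- 4 m - 4\right) \left(-11 - \left(4 + 4 m\right)\right) = \left(-4 - 4 m\right) \left(-11 - \left(4 + 4 m\right)\right) = \left(-4 - 4 m\right) \left(-15 - 4 m\right) = \left(-15 - 4 m\right) \left(-4 - 4 m\right)$)
$\frac{1}{v{\left(-236,-134 \right)}} = \frac{1}{4 \left(1 - 134\right) \left(15 + 4 \left(-134\right)\right)} = \frac{1}{4 \left(-133\right) \left(15 - 536\right)} = \frac{1}{4 \left(-133\right) \left(-521\right)} = \frac{1}{277172}$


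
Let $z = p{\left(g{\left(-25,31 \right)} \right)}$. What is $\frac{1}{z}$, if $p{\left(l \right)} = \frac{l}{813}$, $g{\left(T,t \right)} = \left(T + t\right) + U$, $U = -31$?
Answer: $- \frac{813}{25} \approx -32.52$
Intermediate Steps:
$g{\left(T,t \right)} = -31 + T + t$ ($g{\left(T,t \right)} = \left(T + t\right) - 31 = -31 + T + t$)
$p{\left(l \right)} = \frac{l}{813}$ ($p{\left(l \right)} = l \frac{1}{813} = \frac{l}{813}$)
$z = - \frac{25}{813}$ ($z = \frac{-31 - 25 + 31}{813} = \frac{1}{813} \left(-25\right) = - \frac{25}{813} \approx -0.03075$)
$\frac{1}{z} = \frac{1}{- \frac{25}{813}} = - \frac{813}{25}$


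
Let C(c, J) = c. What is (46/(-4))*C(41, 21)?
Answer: -943/2 ≈ -471.50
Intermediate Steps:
(46/(-4))*C(41, 21) = (46/(-4))*41 = (46*(-1/4))*41 = -23/2*41 = -943/2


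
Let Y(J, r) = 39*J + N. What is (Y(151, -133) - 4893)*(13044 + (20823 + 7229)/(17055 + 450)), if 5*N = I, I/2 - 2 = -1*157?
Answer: 213291296048/17505 ≈ 1.2185e+7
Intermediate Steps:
I = -310 (I = 4 + 2*(-1*157) = 4 + 2*(-157) = 4 - 314 = -310)
N = -62 (N = (⅕)*(-310) = -62)
Y(J, r) = -62 + 39*J (Y(J, r) = 39*J - 62 = -62 + 39*J)
(Y(151, -133) - 4893)*(13044 + (20823 + 7229)/(17055 + 450)) = ((-62 + 39*151) - 4893)*(13044 + (20823 + 7229)/(17055 + 450)) = ((-62 + 5889) - 4893)*(13044 + 28052/17505) = (5827 - 4893)*(13044 + 28052*(1/17505)) = 934*(13044 + 28052/17505) = 934*(228363272/17505) = 213291296048/17505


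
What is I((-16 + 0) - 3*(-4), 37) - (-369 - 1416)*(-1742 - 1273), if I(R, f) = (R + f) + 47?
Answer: -5381695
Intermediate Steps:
I(R, f) = 47 + R + f
I((-16 + 0) - 3*(-4), 37) - (-369 - 1416)*(-1742 - 1273) = (47 + ((-16 + 0) - 3*(-4)) + 37) - (-369 - 1416)*(-1742 - 1273) = (47 + (-16 - 1*(-12)) + 37) - (-1785)*(-3015) = (47 + (-16 + 12) + 37) - 1*5381775 = (47 - 4 + 37) - 5381775 = 80 - 5381775 = -5381695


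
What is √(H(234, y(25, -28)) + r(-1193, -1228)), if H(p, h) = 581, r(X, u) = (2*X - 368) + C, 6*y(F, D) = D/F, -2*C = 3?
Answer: I*√8698/2 ≈ 46.632*I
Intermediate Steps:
C = -3/2 (C = -½*3 = -3/2 ≈ -1.5000)
y(F, D) = D/(6*F) (y(F, D) = (D/F)/6 = D/(6*F))
r(X, u) = -739/2 + 2*X (r(X, u) = (2*X - 368) - 3/2 = (-368 + 2*X) - 3/2 = -739/2 + 2*X)
√(H(234, y(25, -28)) + r(-1193, -1228)) = √(581 + (-739/2 + 2*(-1193))) = √(581 + (-739/2 - 2386)) = √(581 - 5511/2) = √(-4349/2) = I*√8698/2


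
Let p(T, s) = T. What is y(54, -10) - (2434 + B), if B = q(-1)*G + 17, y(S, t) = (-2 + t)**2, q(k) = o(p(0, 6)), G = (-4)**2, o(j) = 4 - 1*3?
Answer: -2323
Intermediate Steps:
o(j) = 1 (o(j) = 4 - 3 = 1)
G = 16
q(k) = 1
B = 33 (B = 1*16 + 17 = 16 + 17 = 33)
y(54, -10) - (2434 + B) = (-2 - 10)**2 - (2434 + 33) = (-12)**2 - 1*2467 = 144 - 2467 = -2323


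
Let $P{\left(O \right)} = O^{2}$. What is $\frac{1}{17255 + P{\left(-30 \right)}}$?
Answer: $\frac{1}{18155} \approx 5.5081 \cdot 10^{-5}$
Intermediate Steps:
$\frac{1}{17255 + P{\left(-30 \right)}} = \frac{1}{17255 + \left(-30\right)^{2}} = \frac{1}{17255 + 900} = \frac{1}{18155}$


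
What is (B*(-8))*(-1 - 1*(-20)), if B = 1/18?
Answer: -76/9 ≈ -8.4444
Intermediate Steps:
B = 1/18 ≈ 0.055556
(B*(-8))*(-1 - 1*(-20)) = ((1/18)*(-8))*(-1 - 1*(-20)) = -4*(-1 + 20)/9 = -4/9*19 = -76/9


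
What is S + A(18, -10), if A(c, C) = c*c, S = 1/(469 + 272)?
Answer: 240085/741 ≈ 324.00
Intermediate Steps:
S = 1/741 ≈ 0.0013495
A(c, C) = c**2
S + A(18, -10) = 1/741 + 18**2 = 1/741 + 324 = 240085/741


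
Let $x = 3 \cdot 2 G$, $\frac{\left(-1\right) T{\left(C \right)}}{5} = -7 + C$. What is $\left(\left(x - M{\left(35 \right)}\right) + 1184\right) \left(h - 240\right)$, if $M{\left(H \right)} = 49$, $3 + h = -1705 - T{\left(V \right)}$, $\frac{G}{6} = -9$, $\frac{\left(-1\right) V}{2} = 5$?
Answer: $-1648763$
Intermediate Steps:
$V = -10$ ($V = \left(-2\right) 5 = -10$)
$T{\left(C \right)} = 35 - 5 C$ ($T{\left(C \right)} = - 5 \left(-7 + C\right) = 35 - 5 C$)
$G = -54$ ($G = 6 \left(-9\right) = -54$)
$x = -324$ ($x = 3 \cdot 2 \left(-54\right) = 6 \left(-54\right) = -324$)
$h = -1793$ ($h = -3 - \left(1740 + 50\right) = -3 - 1790 = -1793$)
$\left(\left(x - M{\left(35 \right)}\right) + 1184\right) \left(h - 240\right) = \left(\left(-324 - 49\right) + 1184\right) \left(-1793 - 240\right) = \left(\left(-324 - 49\right) + 1184\right) \left(-2033\right) = \left(-373 + 1184\right) \left(-2033\right) = 811 \left(-2033\right) = -1648763$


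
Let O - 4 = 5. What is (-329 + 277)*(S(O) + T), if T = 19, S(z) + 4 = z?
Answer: -1248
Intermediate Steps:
O = 9 (O = 4 + 5 = 9)
S(z) = -4 + z
(-329 + 277)*(S(O) + T) = (-329 + 277)*((-4 + 9) + 19) = -52*(5 + 19) = -52*24 = -1248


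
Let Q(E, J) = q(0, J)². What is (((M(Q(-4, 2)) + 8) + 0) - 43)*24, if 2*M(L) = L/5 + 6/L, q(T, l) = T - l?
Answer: -4062/5 ≈ -812.40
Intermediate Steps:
Q(E, J) = J² (Q(E, J) = (0 - J)² = (-J)² = J²)
M(L) = 3/L + L/10 (M(L) = (L/5 + 6/L)/2 = (6/L + L/5)/2 = 3/L + L/10)
(((M(Q(-4, 2)) + 8) + 0) - 43)*24 = ((((3/(2²) + (⅒)*2²) + 8) + 0) - 43)*24 = ((((3/4 + (⅒)*4) + 8) + 0) - 43)*24 = ((((3*(¼) + ⅖) + 8) + 0) - 43)*24 = ((((¾ + ⅖) + 8) + 0) - 43)*24 = (((23/20 + 8) + 0) - 43)*24 = ((183/20 + 0) - 43)*24 = (183/20 - 43)*24 = -677/20*24 = -4062/5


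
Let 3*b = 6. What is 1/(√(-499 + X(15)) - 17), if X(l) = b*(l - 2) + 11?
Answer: -17/751 - I*√462/751 ≈ -0.022636 - 0.028621*I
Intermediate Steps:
b = 2 (b = (⅓)*6 = 2)
X(l) = 7 + 2*l (X(l) = 2*(l - 2) + 11 = 2*(-2 + l) + 11 = (-4 + 2*l) + 11 = 7 + 2*l)
1/(√(-499 + X(15)) - 17) = 1/(√(-499 + (7 + 2*15)) - 17) = 1/(√(-499 + (7 + 30)) - 17) = 1/(√(-499 + 37) - 17) = 1/(√(-462) - 17) = 1/(I*√462 - 17) = 1/(-17 + I*√462)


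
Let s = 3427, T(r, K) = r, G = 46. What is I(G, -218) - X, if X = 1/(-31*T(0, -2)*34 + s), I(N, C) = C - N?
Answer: -904729/3427 ≈ -264.00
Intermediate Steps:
X = 1/3427 (X = 1/(-31*0*34 + 3427) = 1/(0*34 + 3427) = 1/(0 + 3427) = 1/3427 ≈ 0.00029180)
I(G, -218) - X = (-218 - 1*46) - 1*1/3427 = (-218 - 46) - 1/3427 = -264 - 1/3427 = -904729/3427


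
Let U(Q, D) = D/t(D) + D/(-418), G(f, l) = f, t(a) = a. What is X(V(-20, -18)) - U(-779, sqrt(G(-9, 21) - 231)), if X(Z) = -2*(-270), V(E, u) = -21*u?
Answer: 539 + 2*I*sqrt(15)/209 ≈ 539.0 + 0.037062*I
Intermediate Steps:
X(Z) = 540
U(Q, D) = 1 - D/418 (U(Q, D) = D/D + D/(-418) = 1 + D*(-1/418) = 1 - D/418)
X(V(-20, -18)) - U(-779, sqrt(G(-9, 21) - 231)) = 540 - (1 - sqrt(-9 - 231)/418) = 540 - (1 - 2*I*sqrt(15)/209) = 540 + (-1 + 2*I*sqrt(15)/209) = 539 + 2*I*sqrt(15)/209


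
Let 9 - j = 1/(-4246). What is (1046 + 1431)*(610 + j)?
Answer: 6510237175/4246 ≈ 1.5333e+6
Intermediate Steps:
j = 38215/4246 (j = 9 - 1/(-4246) = 9 - 1*(-1/4246) = 9 + 1/4246 = 38215/4246 ≈ 9.0002)
(1046 + 1431)*(610 + j) = (1046 + 1431)*(610 + 38215/4246) = 2477*(2628275/4246) = 6510237175/4246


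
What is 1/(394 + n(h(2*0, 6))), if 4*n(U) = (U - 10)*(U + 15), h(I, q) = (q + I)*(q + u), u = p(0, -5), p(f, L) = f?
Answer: 2/1451 ≈ 0.0013784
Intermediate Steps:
u = 0
h(I, q) = q*(I + q) (h(I, q) = (q + I)*(q + 0) = (I + q)*q = q*(I + q))
n(U) = (-10 + U)*(15 + U)/4 (n(U) = ((U - 10)*(U + 15))/4 = ((-10 + U)*(15 + U))/4 = (-10 + U)*(15 + U)/4)
1/(394 + n(h(2*0, 6))) = 1/(394 + (-75/2 + (6*(2*0 + 6))²/4 + 5*(6*(2*0 + 6))/4)) = 1/(394 + (-75/2 + (6*(0 + 6))²/4 + 5*(6*(0 + 6))/4)) = 1/(394 + (-75/2 + (6*6)²/4 + 5*(6*6)/4)) = 1/(394 + (-75/2 + (¼)*36² + (5/4)*36)) = 1/(394 + (-75/2 + (¼)*1296 + 45)) = 1/(394 + (-75/2 + 324 + 45)) = 1/(394 + 663/2) = 1/(1451/2) = 2/1451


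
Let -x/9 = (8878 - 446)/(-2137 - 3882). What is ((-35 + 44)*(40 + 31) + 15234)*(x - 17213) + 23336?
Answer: -126398298571/463 ≈ -2.7300e+8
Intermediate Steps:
x = 75888/6019 (x = -9*(8878 - 446)/(-2137 - 3882) = -75888/(-6019) = -75888*(-1)/6019 = -9*(-8432/6019) = 75888/6019 ≈ 12.608)
((-35 + 44)*(40 + 31) + 15234)*(x - 17213) + 23336 = ((-35 + 44)*(40 + 31) + 15234)*(75888/6019 - 17213) + 23336 = (9*71 + 15234)*(-103529159/6019) + 23336 = (639 + 15234)*(-103529159/6019) + 23336 = 15873*(-103529159/6019) + 23336 = -126409103139/463 + 23336 = -126398298571/463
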